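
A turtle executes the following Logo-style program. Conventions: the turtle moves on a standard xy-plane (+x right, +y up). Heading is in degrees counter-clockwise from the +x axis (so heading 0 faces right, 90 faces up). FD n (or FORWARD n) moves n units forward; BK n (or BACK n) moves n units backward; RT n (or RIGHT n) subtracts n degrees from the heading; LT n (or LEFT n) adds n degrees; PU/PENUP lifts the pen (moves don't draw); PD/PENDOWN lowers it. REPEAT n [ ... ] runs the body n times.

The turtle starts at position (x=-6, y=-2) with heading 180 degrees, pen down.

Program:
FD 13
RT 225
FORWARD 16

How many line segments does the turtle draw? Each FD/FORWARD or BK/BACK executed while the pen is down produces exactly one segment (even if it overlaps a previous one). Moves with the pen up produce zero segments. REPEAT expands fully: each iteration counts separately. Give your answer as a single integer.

Executing turtle program step by step:
Start: pos=(-6,-2), heading=180, pen down
FD 13: (-6,-2) -> (-19,-2) [heading=180, draw]
RT 225: heading 180 -> 315
FD 16: (-19,-2) -> (-7.686,-13.314) [heading=315, draw]
Final: pos=(-7.686,-13.314), heading=315, 2 segment(s) drawn
Segments drawn: 2

Answer: 2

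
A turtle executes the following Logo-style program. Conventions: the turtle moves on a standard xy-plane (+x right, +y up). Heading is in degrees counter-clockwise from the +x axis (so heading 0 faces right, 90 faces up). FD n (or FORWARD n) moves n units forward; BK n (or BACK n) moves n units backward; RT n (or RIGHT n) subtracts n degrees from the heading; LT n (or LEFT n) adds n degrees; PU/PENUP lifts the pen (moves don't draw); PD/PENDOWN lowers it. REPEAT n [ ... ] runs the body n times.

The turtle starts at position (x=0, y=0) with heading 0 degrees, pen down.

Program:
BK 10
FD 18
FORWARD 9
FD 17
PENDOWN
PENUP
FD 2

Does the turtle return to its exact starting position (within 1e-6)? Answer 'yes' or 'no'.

Executing turtle program step by step:
Start: pos=(0,0), heading=0, pen down
BK 10: (0,0) -> (-10,0) [heading=0, draw]
FD 18: (-10,0) -> (8,0) [heading=0, draw]
FD 9: (8,0) -> (17,0) [heading=0, draw]
FD 17: (17,0) -> (34,0) [heading=0, draw]
PD: pen down
PU: pen up
FD 2: (34,0) -> (36,0) [heading=0, move]
Final: pos=(36,0), heading=0, 4 segment(s) drawn

Start position: (0, 0)
Final position: (36, 0)
Distance = 36; >= 1e-6 -> NOT closed

Answer: no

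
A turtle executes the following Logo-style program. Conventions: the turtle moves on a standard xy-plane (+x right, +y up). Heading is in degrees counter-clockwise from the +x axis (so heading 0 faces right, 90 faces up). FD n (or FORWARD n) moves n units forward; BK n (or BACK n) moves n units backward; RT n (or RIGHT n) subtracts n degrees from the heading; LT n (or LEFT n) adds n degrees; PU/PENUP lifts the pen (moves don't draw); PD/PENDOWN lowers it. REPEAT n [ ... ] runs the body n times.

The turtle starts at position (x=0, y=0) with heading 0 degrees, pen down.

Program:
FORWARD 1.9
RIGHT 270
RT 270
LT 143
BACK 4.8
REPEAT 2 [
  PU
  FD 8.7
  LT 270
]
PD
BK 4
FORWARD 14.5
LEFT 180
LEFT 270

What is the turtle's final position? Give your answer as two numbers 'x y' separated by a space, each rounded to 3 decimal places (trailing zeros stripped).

Answer: -8.607 -2.976

Derivation:
Executing turtle program step by step:
Start: pos=(0,0), heading=0, pen down
FD 1.9: (0,0) -> (1.9,0) [heading=0, draw]
RT 270: heading 0 -> 90
RT 270: heading 90 -> 180
LT 143: heading 180 -> 323
BK 4.8: (1.9,0) -> (-1.933,2.889) [heading=323, draw]
REPEAT 2 [
  -- iteration 1/2 --
  PU: pen up
  FD 8.7: (-1.933,2.889) -> (5.015,-2.347) [heading=323, move]
  LT 270: heading 323 -> 233
  -- iteration 2/2 --
  PU: pen up
  FD 8.7: (5.015,-2.347) -> (-0.221,-9.295) [heading=233, move]
  LT 270: heading 233 -> 143
]
PD: pen down
BK 4: (-0.221,-9.295) -> (2.973,-11.702) [heading=143, draw]
FD 14.5: (2.973,-11.702) -> (-8.607,-2.976) [heading=143, draw]
LT 180: heading 143 -> 323
LT 270: heading 323 -> 233
Final: pos=(-8.607,-2.976), heading=233, 4 segment(s) drawn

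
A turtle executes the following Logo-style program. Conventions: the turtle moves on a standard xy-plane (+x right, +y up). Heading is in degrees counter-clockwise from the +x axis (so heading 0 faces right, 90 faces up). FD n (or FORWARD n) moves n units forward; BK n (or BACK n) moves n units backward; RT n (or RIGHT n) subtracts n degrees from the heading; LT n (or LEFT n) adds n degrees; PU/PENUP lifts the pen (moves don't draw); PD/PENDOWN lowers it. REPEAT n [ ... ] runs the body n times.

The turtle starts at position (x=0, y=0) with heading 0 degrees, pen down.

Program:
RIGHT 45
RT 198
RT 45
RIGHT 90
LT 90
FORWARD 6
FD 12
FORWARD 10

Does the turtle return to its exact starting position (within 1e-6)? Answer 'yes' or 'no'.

Answer: no

Derivation:
Executing turtle program step by step:
Start: pos=(0,0), heading=0, pen down
RT 45: heading 0 -> 315
RT 198: heading 315 -> 117
RT 45: heading 117 -> 72
RT 90: heading 72 -> 342
LT 90: heading 342 -> 72
FD 6: (0,0) -> (1.854,5.706) [heading=72, draw]
FD 12: (1.854,5.706) -> (5.562,17.119) [heading=72, draw]
FD 10: (5.562,17.119) -> (8.652,26.63) [heading=72, draw]
Final: pos=(8.652,26.63), heading=72, 3 segment(s) drawn

Start position: (0, 0)
Final position: (8.652, 26.63)
Distance = 28; >= 1e-6 -> NOT closed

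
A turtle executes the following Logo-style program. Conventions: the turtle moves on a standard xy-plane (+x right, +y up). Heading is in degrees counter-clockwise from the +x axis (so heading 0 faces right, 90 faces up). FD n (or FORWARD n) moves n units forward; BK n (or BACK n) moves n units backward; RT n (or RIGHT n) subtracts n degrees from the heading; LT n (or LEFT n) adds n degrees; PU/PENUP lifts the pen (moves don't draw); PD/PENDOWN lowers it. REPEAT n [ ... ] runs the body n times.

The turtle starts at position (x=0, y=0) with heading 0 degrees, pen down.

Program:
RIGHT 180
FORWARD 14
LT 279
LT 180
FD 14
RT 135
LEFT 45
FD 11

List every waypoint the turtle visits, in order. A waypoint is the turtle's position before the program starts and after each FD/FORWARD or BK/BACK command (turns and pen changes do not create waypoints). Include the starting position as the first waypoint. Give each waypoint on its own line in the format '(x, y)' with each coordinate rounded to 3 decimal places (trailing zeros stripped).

Executing turtle program step by step:
Start: pos=(0,0), heading=0, pen down
RT 180: heading 0 -> 180
FD 14: (0,0) -> (-14,0) [heading=180, draw]
LT 279: heading 180 -> 99
LT 180: heading 99 -> 279
FD 14: (-14,0) -> (-11.81,-13.828) [heading=279, draw]
RT 135: heading 279 -> 144
LT 45: heading 144 -> 189
FD 11: (-11.81,-13.828) -> (-22.674,-15.548) [heading=189, draw]
Final: pos=(-22.674,-15.548), heading=189, 3 segment(s) drawn
Waypoints (4 total):
(0, 0)
(-14, 0)
(-11.81, -13.828)
(-22.674, -15.548)

Answer: (0, 0)
(-14, 0)
(-11.81, -13.828)
(-22.674, -15.548)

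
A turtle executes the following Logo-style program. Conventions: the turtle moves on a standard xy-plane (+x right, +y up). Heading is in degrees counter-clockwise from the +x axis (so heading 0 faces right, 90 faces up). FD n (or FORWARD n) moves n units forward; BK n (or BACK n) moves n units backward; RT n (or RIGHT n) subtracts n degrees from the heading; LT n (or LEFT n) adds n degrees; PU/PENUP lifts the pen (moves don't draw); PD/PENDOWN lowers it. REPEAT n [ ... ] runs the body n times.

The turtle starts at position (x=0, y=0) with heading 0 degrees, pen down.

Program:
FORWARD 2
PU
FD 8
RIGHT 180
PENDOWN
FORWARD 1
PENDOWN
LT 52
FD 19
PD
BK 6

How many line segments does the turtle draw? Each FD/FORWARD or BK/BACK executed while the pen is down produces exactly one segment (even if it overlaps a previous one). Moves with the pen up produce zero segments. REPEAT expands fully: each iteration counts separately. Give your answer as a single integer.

Answer: 4

Derivation:
Executing turtle program step by step:
Start: pos=(0,0), heading=0, pen down
FD 2: (0,0) -> (2,0) [heading=0, draw]
PU: pen up
FD 8: (2,0) -> (10,0) [heading=0, move]
RT 180: heading 0 -> 180
PD: pen down
FD 1: (10,0) -> (9,0) [heading=180, draw]
PD: pen down
LT 52: heading 180 -> 232
FD 19: (9,0) -> (-2.698,-14.972) [heading=232, draw]
PD: pen down
BK 6: (-2.698,-14.972) -> (0.996,-10.244) [heading=232, draw]
Final: pos=(0.996,-10.244), heading=232, 4 segment(s) drawn
Segments drawn: 4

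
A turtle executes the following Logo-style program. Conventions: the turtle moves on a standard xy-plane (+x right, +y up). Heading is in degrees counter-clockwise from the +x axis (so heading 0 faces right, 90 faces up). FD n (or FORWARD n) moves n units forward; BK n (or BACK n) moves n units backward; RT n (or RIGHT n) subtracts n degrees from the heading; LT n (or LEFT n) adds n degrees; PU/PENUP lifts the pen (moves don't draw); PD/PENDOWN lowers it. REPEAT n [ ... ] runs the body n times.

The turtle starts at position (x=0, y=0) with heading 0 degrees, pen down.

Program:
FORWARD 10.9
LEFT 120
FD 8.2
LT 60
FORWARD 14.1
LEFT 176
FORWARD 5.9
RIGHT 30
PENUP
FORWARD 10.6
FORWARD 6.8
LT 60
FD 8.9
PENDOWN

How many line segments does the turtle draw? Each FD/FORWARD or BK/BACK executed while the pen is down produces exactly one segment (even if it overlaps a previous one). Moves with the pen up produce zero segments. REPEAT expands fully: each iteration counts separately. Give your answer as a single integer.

Executing turtle program step by step:
Start: pos=(0,0), heading=0, pen down
FD 10.9: (0,0) -> (10.9,0) [heading=0, draw]
LT 120: heading 0 -> 120
FD 8.2: (10.9,0) -> (6.8,7.101) [heading=120, draw]
LT 60: heading 120 -> 180
FD 14.1: (6.8,7.101) -> (-7.3,7.101) [heading=180, draw]
LT 176: heading 180 -> 356
FD 5.9: (-7.3,7.101) -> (-1.414,6.69) [heading=356, draw]
RT 30: heading 356 -> 326
PU: pen up
FD 10.6: (-1.414,6.69) -> (7.373,0.762) [heading=326, move]
FD 6.8: (7.373,0.762) -> (13.011,-3.04) [heading=326, move]
LT 60: heading 326 -> 26
FD 8.9: (13.011,-3.04) -> (21.01,0.861) [heading=26, move]
PD: pen down
Final: pos=(21.01,0.861), heading=26, 4 segment(s) drawn
Segments drawn: 4

Answer: 4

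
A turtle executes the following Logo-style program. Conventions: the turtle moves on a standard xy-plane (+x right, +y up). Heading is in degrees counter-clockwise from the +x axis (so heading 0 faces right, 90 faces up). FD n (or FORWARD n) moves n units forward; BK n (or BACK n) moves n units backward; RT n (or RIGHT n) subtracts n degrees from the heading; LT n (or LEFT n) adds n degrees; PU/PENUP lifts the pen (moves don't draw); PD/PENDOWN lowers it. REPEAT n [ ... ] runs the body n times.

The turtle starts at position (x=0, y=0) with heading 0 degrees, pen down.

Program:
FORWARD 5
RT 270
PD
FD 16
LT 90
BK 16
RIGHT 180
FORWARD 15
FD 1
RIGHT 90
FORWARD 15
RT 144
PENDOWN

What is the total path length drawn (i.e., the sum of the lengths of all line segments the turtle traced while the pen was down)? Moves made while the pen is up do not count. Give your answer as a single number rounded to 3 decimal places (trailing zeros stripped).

Executing turtle program step by step:
Start: pos=(0,0), heading=0, pen down
FD 5: (0,0) -> (5,0) [heading=0, draw]
RT 270: heading 0 -> 90
PD: pen down
FD 16: (5,0) -> (5,16) [heading=90, draw]
LT 90: heading 90 -> 180
BK 16: (5,16) -> (21,16) [heading=180, draw]
RT 180: heading 180 -> 0
FD 15: (21,16) -> (36,16) [heading=0, draw]
FD 1: (36,16) -> (37,16) [heading=0, draw]
RT 90: heading 0 -> 270
FD 15: (37,16) -> (37,1) [heading=270, draw]
RT 144: heading 270 -> 126
PD: pen down
Final: pos=(37,1), heading=126, 6 segment(s) drawn

Segment lengths:
  seg 1: (0,0) -> (5,0), length = 5
  seg 2: (5,0) -> (5,16), length = 16
  seg 3: (5,16) -> (21,16), length = 16
  seg 4: (21,16) -> (36,16), length = 15
  seg 5: (36,16) -> (37,16), length = 1
  seg 6: (37,16) -> (37,1), length = 15
Total = 68

Answer: 68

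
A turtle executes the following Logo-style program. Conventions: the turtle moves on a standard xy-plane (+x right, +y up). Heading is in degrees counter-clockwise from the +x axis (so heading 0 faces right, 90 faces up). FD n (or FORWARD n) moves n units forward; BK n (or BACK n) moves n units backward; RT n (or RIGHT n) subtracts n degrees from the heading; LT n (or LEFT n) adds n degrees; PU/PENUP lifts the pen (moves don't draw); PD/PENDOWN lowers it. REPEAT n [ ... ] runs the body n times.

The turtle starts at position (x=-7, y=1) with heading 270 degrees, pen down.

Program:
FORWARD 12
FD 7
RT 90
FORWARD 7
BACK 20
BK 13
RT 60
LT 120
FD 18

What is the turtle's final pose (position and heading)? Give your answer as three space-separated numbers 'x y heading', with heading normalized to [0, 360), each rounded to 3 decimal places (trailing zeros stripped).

Answer: 10 -33.588 240

Derivation:
Executing turtle program step by step:
Start: pos=(-7,1), heading=270, pen down
FD 12: (-7,1) -> (-7,-11) [heading=270, draw]
FD 7: (-7,-11) -> (-7,-18) [heading=270, draw]
RT 90: heading 270 -> 180
FD 7: (-7,-18) -> (-14,-18) [heading=180, draw]
BK 20: (-14,-18) -> (6,-18) [heading=180, draw]
BK 13: (6,-18) -> (19,-18) [heading=180, draw]
RT 60: heading 180 -> 120
LT 120: heading 120 -> 240
FD 18: (19,-18) -> (10,-33.588) [heading=240, draw]
Final: pos=(10,-33.588), heading=240, 6 segment(s) drawn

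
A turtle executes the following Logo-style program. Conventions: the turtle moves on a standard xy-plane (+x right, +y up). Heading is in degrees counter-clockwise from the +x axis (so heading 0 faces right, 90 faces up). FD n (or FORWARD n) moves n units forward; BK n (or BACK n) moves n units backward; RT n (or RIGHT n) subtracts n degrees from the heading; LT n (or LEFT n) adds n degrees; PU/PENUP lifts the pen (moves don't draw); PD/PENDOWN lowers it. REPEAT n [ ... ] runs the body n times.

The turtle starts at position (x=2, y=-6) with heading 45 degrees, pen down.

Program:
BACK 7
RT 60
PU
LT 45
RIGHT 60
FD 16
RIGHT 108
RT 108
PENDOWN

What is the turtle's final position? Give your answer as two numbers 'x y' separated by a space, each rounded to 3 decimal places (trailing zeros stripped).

Executing turtle program step by step:
Start: pos=(2,-6), heading=45, pen down
BK 7: (2,-6) -> (-2.95,-10.95) [heading=45, draw]
RT 60: heading 45 -> 345
PU: pen up
LT 45: heading 345 -> 30
RT 60: heading 30 -> 330
FD 16: (-2.95,-10.95) -> (10.907,-18.95) [heading=330, move]
RT 108: heading 330 -> 222
RT 108: heading 222 -> 114
PD: pen down
Final: pos=(10.907,-18.95), heading=114, 1 segment(s) drawn

Answer: 10.907 -18.95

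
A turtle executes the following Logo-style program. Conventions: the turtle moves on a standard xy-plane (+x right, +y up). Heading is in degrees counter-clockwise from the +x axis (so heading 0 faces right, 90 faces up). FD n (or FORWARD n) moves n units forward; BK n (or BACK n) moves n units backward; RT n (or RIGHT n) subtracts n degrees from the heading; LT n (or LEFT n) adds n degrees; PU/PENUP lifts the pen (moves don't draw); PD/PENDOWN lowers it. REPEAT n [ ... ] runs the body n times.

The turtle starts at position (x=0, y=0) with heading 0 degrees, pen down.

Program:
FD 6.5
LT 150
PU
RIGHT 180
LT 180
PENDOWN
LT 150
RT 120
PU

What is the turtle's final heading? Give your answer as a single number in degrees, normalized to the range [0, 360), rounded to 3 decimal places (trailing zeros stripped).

Executing turtle program step by step:
Start: pos=(0,0), heading=0, pen down
FD 6.5: (0,0) -> (6.5,0) [heading=0, draw]
LT 150: heading 0 -> 150
PU: pen up
RT 180: heading 150 -> 330
LT 180: heading 330 -> 150
PD: pen down
LT 150: heading 150 -> 300
RT 120: heading 300 -> 180
PU: pen up
Final: pos=(6.5,0), heading=180, 1 segment(s) drawn

Answer: 180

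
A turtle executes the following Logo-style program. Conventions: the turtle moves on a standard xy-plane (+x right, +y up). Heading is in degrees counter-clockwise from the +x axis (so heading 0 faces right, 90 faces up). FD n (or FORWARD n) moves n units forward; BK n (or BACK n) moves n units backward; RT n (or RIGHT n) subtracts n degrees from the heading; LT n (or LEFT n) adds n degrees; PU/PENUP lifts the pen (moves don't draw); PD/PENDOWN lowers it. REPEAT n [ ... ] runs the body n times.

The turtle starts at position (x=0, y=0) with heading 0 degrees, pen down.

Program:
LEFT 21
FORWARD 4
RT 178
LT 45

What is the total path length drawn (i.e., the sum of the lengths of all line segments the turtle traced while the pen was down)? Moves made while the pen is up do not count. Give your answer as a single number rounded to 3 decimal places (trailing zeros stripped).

Answer: 4

Derivation:
Executing turtle program step by step:
Start: pos=(0,0), heading=0, pen down
LT 21: heading 0 -> 21
FD 4: (0,0) -> (3.734,1.433) [heading=21, draw]
RT 178: heading 21 -> 203
LT 45: heading 203 -> 248
Final: pos=(3.734,1.433), heading=248, 1 segment(s) drawn

Segment lengths:
  seg 1: (0,0) -> (3.734,1.433), length = 4
Total = 4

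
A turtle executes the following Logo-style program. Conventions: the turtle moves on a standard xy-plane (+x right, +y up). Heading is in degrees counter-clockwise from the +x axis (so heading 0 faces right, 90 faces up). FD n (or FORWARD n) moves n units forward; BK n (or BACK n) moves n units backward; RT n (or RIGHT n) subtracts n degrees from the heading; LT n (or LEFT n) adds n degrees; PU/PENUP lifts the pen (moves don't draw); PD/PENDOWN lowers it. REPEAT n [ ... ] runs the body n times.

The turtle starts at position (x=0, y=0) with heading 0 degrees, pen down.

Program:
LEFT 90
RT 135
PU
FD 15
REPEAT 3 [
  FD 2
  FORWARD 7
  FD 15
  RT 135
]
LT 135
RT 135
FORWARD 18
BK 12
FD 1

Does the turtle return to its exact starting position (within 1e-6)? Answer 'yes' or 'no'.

Executing turtle program step by step:
Start: pos=(0,0), heading=0, pen down
LT 90: heading 0 -> 90
RT 135: heading 90 -> 315
PU: pen up
FD 15: (0,0) -> (10.607,-10.607) [heading=315, move]
REPEAT 3 [
  -- iteration 1/3 --
  FD 2: (10.607,-10.607) -> (12.021,-12.021) [heading=315, move]
  FD 7: (12.021,-12.021) -> (16.971,-16.971) [heading=315, move]
  FD 15: (16.971,-16.971) -> (27.577,-27.577) [heading=315, move]
  RT 135: heading 315 -> 180
  -- iteration 2/3 --
  FD 2: (27.577,-27.577) -> (25.577,-27.577) [heading=180, move]
  FD 7: (25.577,-27.577) -> (18.577,-27.577) [heading=180, move]
  FD 15: (18.577,-27.577) -> (3.577,-27.577) [heading=180, move]
  RT 135: heading 180 -> 45
  -- iteration 3/3 --
  FD 2: (3.577,-27.577) -> (4.991,-26.163) [heading=45, move]
  FD 7: (4.991,-26.163) -> (9.941,-21.213) [heading=45, move]
  FD 15: (9.941,-21.213) -> (20.548,-10.607) [heading=45, move]
  RT 135: heading 45 -> 270
]
LT 135: heading 270 -> 45
RT 135: heading 45 -> 270
FD 18: (20.548,-10.607) -> (20.548,-28.607) [heading=270, move]
BK 12: (20.548,-28.607) -> (20.548,-16.607) [heading=270, move]
FD 1: (20.548,-16.607) -> (20.548,-17.607) [heading=270, move]
Final: pos=(20.548,-17.607), heading=270, 0 segment(s) drawn

Start position: (0, 0)
Final position: (20.548, -17.607)
Distance = 27.059; >= 1e-6 -> NOT closed

Answer: no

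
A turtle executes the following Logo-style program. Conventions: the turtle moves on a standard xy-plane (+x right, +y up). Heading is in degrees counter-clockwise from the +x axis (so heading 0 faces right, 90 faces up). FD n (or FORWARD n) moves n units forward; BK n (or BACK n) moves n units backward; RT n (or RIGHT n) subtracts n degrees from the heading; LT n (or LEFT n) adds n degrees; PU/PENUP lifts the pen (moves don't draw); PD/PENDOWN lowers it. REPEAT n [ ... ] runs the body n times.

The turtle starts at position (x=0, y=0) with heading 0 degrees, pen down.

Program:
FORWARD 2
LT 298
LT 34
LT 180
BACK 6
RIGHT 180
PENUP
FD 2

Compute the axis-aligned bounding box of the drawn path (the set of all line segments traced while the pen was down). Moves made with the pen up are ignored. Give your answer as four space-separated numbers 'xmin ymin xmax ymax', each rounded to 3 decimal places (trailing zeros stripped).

Answer: 0 -2.817 7.298 0

Derivation:
Executing turtle program step by step:
Start: pos=(0,0), heading=0, pen down
FD 2: (0,0) -> (2,0) [heading=0, draw]
LT 298: heading 0 -> 298
LT 34: heading 298 -> 332
LT 180: heading 332 -> 152
BK 6: (2,0) -> (7.298,-2.817) [heading=152, draw]
RT 180: heading 152 -> 332
PU: pen up
FD 2: (7.298,-2.817) -> (9.064,-3.756) [heading=332, move]
Final: pos=(9.064,-3.756), heading=332, 2 segment(s) drawn

Segment endpoints: x in {0, 2, 7.298}, y in {-2.817, 0}
xmin=0, ymin=-2.817, xmax=7.298, ymax=0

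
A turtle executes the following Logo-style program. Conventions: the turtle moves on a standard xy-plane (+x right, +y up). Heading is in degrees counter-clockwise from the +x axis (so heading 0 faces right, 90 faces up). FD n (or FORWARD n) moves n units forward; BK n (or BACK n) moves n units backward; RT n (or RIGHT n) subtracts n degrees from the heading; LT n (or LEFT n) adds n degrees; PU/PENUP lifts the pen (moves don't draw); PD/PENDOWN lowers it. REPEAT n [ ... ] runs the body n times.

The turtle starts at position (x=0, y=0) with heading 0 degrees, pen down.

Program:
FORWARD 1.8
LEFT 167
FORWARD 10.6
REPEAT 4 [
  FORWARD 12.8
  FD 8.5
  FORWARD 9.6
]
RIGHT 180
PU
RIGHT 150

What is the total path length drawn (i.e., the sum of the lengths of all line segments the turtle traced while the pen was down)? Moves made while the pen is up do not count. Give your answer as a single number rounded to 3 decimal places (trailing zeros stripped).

Answer: 136

Derivation:
Executing turtle program step by step:
Start: pos=(0,0), heading=0, pen down
FD 1.8: (0,0) -> (1.8,0) [heading=0, draw]
LT 167: heading 0 -> 167
FD 10.6: (1.8,0) -> (-8.528,2.384) [heading=167, draw]
REPEAT 4 [
  -- iteration 1/4 --
  FD 12.8: (-8.528,2.384) -> (-21,5.264) [heading=167, draw]
  FD 8.5: (-21,5.264) -> (-29.282,7.176) [heading=167, draw]
  FD 9.6: (-29.282,7.176) -> (-38.636,9.335) [heading=167, draw]
  -- iteration 2/4 --
  FD 12.8: (-38.636,9.335) -> (-51.108,12.215) [heading=167, draw]
  FD 8.5: (-51.108,12.215) -> (-59.39,14.127) [heading=167, draw]
  FD 9.6: (-59.39,14.127) -> (-68.744,16.286) [heading=167, draw]
  -- iteration 3/4 --
  FD 12.8: (-68.744,16.286) -> (-81.216,19.166) [heading=167, draw]
  FD 8.5: (-81.216,19.166) -> (-89.498,21.078) [heading=167, draw]
  FD 9.6: (-89.498,21.078) -> (-98.852,23.237) [heading=167, draw]
  -- iteration 4/4 --
  FD 12.8: (-98.852,23.237) -> (-111.324,26.117) [heading=167, draw]
  FD 8.5: (-111.324,26.117) -> (-119.607,28.029) [heading=167, draw]
  FD 9.6: (-119.607,28.029) -> (-128.96,30.188) [heading=167, draw]
]
RT 180: heading 167 -> 347
PU: pen up
RT 150: heading 347 -> 197
Final: pos=(-128.96,30.188), heading=197, 14 segment(s) drawn

Segment lengths:
  seg 1: (0,0) -> (1.8,0), length = 1.8
  seg 2: (1.8,0) -> (-8.528,2.384), length = 10.6
  seg 3: (-8.528,2.384) -> (-21,5.264), length = 12.8
  seg 4: (-21,5.264) -> (-29.282,7.176), length = 8.5
  seg 5: (-29.282,7.176) -> (-38.636,9.335), length = 9.6
  seg 6: (-38.636,9.335) -> (-51.108,12.215), length = 12.8
  seg 7: (-51.108,12.215) -> (-59.39,14.127), length = 8.5
  seg 8: (-59.39,14.127) -> (-68.744,16.286), length = 9.6
  seg 9: (-68.744,16.286) -> (-81.216,19.166), length = 12.8
  seg 10: (-81.216,19.166) -> (-89.498,21.078), length = 8.5
  seg 11: (-89.498,21.078) -> (-98.852,23.237), length = 9.6
  seg 12: (-98.852,23.237) -> (-111.324,26.117), length = 12.8
  seg 13: (-111.324,26.117) -> (-119.607,28.029), length = 8.5
  seg 14: (-119.607,28.029) -> (-128.96,30.188), length = 9.6
Total = 136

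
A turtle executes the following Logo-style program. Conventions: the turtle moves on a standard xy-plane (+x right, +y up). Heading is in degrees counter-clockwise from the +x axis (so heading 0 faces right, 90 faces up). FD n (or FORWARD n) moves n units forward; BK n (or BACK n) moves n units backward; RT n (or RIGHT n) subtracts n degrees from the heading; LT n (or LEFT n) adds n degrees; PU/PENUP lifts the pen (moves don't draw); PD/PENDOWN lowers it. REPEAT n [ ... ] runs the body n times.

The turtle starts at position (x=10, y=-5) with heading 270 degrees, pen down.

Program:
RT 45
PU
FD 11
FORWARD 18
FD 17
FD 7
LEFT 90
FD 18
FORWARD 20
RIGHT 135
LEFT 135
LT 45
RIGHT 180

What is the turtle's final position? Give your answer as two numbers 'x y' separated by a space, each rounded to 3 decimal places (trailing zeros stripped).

Answer: -0.607 -69.347

Derivation:
Executing turtle program step by step:
Start: pos=(10,-5), heading=270, pen down
RT 45: heading 270 -> 225
PU: pen up
FD 11: (10,-5) -> (2.222,-12.778) [heading=225, move]
FD 18: (2.222,-12.778) -> (-10.506,-25.506) [heading=225, move]
FD 17: (-10.506,-25.506) -> (-22.527,-37.527) [heading=225, move]
FD 7: (-22.527,-37.527) -> (-27.477,-42.477) [heading=225, move]
LT 90: heading 225 -> 315
FD 18: (-27.477,-42.477) -> (-14.749,-55.205) [heading=315, move]
FD 20: (-14.749,-55.205) -> (-0.607,-69.347) [heading=315, move]
RT 135: heading 315 -> 180
LT 135: heading 180 -> 315
LT 45: heading 315 -> 0
RT 180: heading 0 -> 180
Final: pos=(-0.607,-69.347), heading=180, 0 segment(s) drawn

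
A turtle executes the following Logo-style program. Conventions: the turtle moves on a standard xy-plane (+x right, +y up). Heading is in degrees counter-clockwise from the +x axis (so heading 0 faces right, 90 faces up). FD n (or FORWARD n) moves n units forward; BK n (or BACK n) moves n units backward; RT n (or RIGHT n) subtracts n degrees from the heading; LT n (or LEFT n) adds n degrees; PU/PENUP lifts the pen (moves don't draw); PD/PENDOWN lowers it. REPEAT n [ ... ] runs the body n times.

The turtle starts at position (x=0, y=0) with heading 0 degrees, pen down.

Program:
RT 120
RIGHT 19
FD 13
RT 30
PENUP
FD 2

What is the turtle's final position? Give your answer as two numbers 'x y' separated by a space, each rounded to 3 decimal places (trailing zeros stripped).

Answer: -11.774 -8.91

Derivation:
Executing turtle program step by step:
Start: pos=(0,0), heading=0, pen down
RT 120: heading 0 -> 240
RT 19: heading 240 -> 221
FD 13: (0,0) -> (-9.811,-8.529) [heading=221, draw]
RT 30: heading 221 -> 191
PU: pen up
FD 2: (-9.811,-8.529) -> (-11.774,-8.91) [heading=191, move]
Final: pos=(-11.774,-8.91), heading=191, 1 segment(s) drawn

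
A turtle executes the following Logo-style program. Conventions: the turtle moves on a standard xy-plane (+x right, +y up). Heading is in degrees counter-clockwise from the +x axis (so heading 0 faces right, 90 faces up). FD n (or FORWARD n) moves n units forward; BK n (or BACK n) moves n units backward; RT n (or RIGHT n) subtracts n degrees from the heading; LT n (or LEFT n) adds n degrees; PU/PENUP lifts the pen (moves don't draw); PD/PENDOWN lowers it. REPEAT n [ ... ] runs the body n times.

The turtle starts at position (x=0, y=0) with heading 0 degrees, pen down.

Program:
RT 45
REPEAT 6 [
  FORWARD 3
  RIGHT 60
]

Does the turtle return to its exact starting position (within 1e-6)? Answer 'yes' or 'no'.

Executing turtle program step by step:
Start: pos=(0,0), heading=0, pen down
RT 45: heading 0 -> 315
REPEAT 6 [
  -- iteration 1/6 --
  FD 3: (0,0) -> (2.121,-2.121) [heading=315, draw]
  RT 60: heading 315 -> 255
  -- iteration 2/6 --
  FD 3: (2.121,-2.121) -> (1.345,-5.019) [heading=255, draw]
  RT 60: heading 255 -> 195
  -- iteration 3/6 --
  FD 3: (1.345,-5.019) -> (-1.553,-5.796) [heading=195, draw]
  RT 60: heading 195 -> 135
  -- iteration 4/6 --
  FD 3: (-1.553,-5.796) -> (-3.674,-3.674) [heading=135, draw]
  RT 60: heading 135 -> 75
  -- iteration 5/6 --
  FD 3: (-3.674,-3.674) -> (-2.898,-0.776) [heading=75, draw]
  RT 60: heading 75 -> 15
  -- iteration 6/6 --
  FD 3: (-2.898,-0.776) -> (0,0) [heading=15, draw]
  RT 60: heading 15 -> 315
]
Final: pos=(0,0), heading=315, 6 segment(s) drawn

Start position: (0, 0)
Final position: (0, 0)
Distance = 0; < 1e-6 -> CLOSED

Answer: yes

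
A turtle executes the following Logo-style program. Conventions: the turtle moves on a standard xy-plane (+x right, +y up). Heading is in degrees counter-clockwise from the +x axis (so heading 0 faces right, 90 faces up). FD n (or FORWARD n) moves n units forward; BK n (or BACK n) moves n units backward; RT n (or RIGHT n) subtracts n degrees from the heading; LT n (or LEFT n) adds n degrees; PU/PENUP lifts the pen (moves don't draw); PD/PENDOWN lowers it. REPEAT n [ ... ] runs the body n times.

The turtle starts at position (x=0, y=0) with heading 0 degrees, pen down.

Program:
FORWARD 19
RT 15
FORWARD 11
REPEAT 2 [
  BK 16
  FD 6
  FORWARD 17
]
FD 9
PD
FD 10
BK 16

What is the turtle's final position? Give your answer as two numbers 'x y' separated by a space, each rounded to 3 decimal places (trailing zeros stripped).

Executing turtle program step by step:
Start: pos=(0,0), heading=0, pen down
FD 19: (0,0) -> (19,0) [heading=0, draw]
RT 15: heading 0 -> 345
FD 11: (19,0) -> (29.625,-2.847) [heading=345, draw]
REPEAT 2 [
  -- iteration 1/2 --
  BK 16: (29.625,-2.847) -> (14.17,1.294) [heading=345, draw]
  FD 6: (14.17,1.294) -> (19.966,-0.259) [heading=345, draw]
  FD 17: (19.966,-0.259) -> (36.387,-4.659) [heading=345, draw]
  -- iteration 2/2 --
  BK 16: (36.387,-4.659) -> (20.932,-0.518) [heading=345, draw]
  FD 6: (20.932,-0.518) -> (26.727,-2.071) [heading=345, draw]
  FD 17: (26.727,-2.071) -> (43.148,-6.47) [heading=345, draw]
]
FD 9: (43.148,-6.47) -> (51.841,-8.8) [heading=345, draw]
PD: pen down
FD 10: (51.841,-8.8) -> (61.501,-11.388) [heading=345, draw]
BK 16: (61.501,-11.388) -> (46.046,-7.247) [heading=345, draw]
Final: pos=(46.046,-7.247), heading=345, 11 segment(s) drawn

Answer: 46.046 -7.247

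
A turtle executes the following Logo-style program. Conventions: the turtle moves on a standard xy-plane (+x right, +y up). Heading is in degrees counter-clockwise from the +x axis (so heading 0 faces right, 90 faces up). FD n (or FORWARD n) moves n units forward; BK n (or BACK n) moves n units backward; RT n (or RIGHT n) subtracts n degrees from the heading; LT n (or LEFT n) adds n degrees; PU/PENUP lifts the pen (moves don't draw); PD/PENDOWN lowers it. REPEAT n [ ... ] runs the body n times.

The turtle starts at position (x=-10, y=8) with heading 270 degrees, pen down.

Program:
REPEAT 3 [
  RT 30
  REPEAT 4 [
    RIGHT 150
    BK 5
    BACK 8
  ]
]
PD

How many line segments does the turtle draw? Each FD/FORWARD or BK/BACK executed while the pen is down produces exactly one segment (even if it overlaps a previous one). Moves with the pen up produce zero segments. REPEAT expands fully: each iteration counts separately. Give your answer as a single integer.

Executing turtle program step by step:
Start: pos=(-10,8), heading=270, pen down
REPEAT 3 [
  -- iteration 1/3 --
  RT 30: heading 270 -> 240
  REPEAT 4 [
    -- iteration 1/4 --
    RT 150: heading 240 -> 90
    BK 5: (-10,8) -> (-10,3) [heading=90, draw]
    BK 8: (-10,3) -> (-10,-5) [heading=90, draw]
    -- iteration 2/4 --
    RT 150: heading 90 -> 300
    BK 5: (-10,-5) -> (-12.5,-0.67) [heading=300, draw]
    BK 8: (-12.5,-0.67) -> (-16.5,6.258) [heading=300, draw]
    -- iteration 3/4 --
    RT 150: heading 300 -> 150
    BK 5: (-16.5,6.258) -> (-12.17,3.758) [heading=150, draw]
    BK 8: (-12.17,3.758) -> (-5.242,-0.242) [heading=150, draw]
    -- iteration 4/4 --
    RT 150: heading 150 -> 0
    BK 5: (-5.242,-0.242) -> (-10.242,-0.242) [heading=0, draw]
    BK 8: (-10.242,-0.242) -> (-18.242,-0.242) [heading=0, draw]
  ]
  -- iteration 2/3 --
  RT 30: heading 0 -> 330
  REPEAT 4 [
    -- iteration 1/4 --
    RT 150: heading 330 -> 180
    BK 5: (-18.242,-0.242) -> (-13.242,-0.242) [heading=180, draw]
    BK 8: (-13.242,-0.242) -> (-5.242,-0.242) [heading=180, draw]
    -- iteration 2/4 --
    RT 150: heading 180 -> 30
    BK 5: (-5.242,-0.242) -> (-9.572,-2.742) [heading=30, draw]
    BK 8: (-9.572,-2.742) -> (-16.5,-6.742) [heading=30, draw]
    -- iteration 3/4 --
    RT 150: heading 30 -> 240
    BK 5: (-16.5,-6.742) -> (-14,-2.412) [heading=240, draw]
    BK 8: (-14,-2.412) -> (-10,4.517) [heading=240, draw]
    -- iteration 4/4 --
    RT 150: heading 240 -> 90
    BK 5: (-10,4.517) -> (-10,-0.483) [heading=90, draw]
    BK 8: (-10,-0.483) -> (-10,-8.483) [heading=90, draw]
  ]
  -- iteration 3/3 --
  RT 30: heading 90 -> 60
  REPEAT 4 [
    -- iteration 1/4 --
    RT 150: heading 60 -> 270
    BK 5: (-10,-8.483) -> (-10,-3.483) [heading=270, draw]
    BK 8: (-10,-3.483) -> (-10,4.517) [heading=270, draw]
    -- iteration 2/4 --
    RT 150: heading 270 -> 120
    BK 5: (-10,4.517) -> (-7.5,0.187) [heading=120, draw]
    BK 8: (-7.5,0.187) -> (-3.5,-6.742) [heading=120, draw]
    -- iteration 3/4 --
    RT 150: heading 120 -> 330
    BK 5: (-3.5,-6.742) -> (-7.83,-4.242) [heading=330, draw]
    BK 8: (-7.83,-4.242) -> (-14.758,-0.242) [heading=330, draw]
    -- iteration 4/4 --
    RT 150: heading 330 -> 180
    BK 5: (-14.758,-0.242) -> (-9.758,-0.242) [heading=180, draw]
    BK 8: (-9.758,-0.242) -> (-1.758,-0.242) [heading=180, draw]
  ]
]
PD: pen down
Final: pos=(-1.758,-0.242), heading=180, 24 segment(s) drawn
Segments drawn: 24

Answer: 24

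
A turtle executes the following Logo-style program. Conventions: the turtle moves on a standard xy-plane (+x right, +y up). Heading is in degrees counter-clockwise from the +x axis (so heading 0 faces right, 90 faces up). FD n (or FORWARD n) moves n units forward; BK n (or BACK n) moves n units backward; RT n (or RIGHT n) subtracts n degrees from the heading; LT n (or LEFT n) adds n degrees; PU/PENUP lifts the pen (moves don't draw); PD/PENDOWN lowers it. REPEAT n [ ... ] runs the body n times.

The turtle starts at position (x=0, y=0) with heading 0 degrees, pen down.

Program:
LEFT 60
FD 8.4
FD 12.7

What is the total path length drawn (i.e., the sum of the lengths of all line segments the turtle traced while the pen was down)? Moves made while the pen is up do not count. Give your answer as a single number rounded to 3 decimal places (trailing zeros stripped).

Executing turtle program step by step:
Start: pos=(0,0), heading=0, pen down
LT 60: heading 0 -> 60
FD 8.4: (0,0) -> (4.2,7.275) [heading=60, draw]
FD 12.7: (4.2,7.275) -> (10.55,18.273) [heading=60, draw]
Final: pos=(10.55,18.273), heading=60, 2 segment(s) drawn

Segment lengths:
  seg 1: (0,0) -> (4.2,7.275), length = 8.4
  seg 2: (4.2,7.275) -> (10.55,18.273), length = 12.7
Total = 21.1

Answer: 21.1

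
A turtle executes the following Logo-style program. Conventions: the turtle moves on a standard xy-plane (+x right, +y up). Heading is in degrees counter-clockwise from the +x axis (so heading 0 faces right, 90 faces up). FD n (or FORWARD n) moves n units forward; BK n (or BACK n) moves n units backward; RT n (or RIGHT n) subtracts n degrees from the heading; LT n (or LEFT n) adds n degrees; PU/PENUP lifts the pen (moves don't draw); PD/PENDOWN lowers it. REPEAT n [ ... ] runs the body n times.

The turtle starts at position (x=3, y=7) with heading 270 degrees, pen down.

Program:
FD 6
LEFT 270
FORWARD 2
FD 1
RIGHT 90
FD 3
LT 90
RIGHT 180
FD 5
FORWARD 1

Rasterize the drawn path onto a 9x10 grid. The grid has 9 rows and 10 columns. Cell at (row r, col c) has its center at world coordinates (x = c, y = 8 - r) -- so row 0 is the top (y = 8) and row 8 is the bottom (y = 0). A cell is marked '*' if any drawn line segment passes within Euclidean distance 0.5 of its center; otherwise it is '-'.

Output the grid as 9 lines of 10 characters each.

Answer: ----------
---*------
---*------
---*------
*******---
*--*------
*--*------
****------
----------

Derivation:
Segment 0: (3,7) -> (3,1)
Segment 1: (3,1) -> (1,1)
Segment 2: (1,1) -> (-0,1)
Segment 3: (-0,1) -> (0,4)
Segment 4: (0,4) -> (5,4)
Segment 5: (5,4) -> (6,4)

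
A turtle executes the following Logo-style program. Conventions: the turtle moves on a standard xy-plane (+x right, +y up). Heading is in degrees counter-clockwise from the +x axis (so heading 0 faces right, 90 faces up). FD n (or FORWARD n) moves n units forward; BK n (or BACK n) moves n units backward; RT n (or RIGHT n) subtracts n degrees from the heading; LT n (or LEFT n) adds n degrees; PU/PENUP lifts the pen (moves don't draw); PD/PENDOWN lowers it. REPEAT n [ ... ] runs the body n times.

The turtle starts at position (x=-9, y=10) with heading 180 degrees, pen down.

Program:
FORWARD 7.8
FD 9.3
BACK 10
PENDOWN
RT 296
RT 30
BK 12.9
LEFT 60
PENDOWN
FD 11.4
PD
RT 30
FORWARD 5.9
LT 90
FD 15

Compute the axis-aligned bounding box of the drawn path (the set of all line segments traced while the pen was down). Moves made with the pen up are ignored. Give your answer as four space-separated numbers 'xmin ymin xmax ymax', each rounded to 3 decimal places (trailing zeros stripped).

Answer: -26.1 -6.037 6.285 17.214

Derivation:
Executing turtle program step by step:
Start: pos=(-9,10), heading=180, pen down
FD 7.8: (-9,10) -> (-16.8,10) [heading=180, draw]
FD 9.3: (-16.8,10) -> (-26.1,10) [heading=180, draw]
BK 10: (-26.1,10) -> (-16.1,10) [heading=180, draw]
PD: pen down
RT 296: heading 180 -> 244
RT 30: heading 244 -> 214
BK 12.9: (-16.1,10) -> (-5.405,17.214) [heading=214, draw]
LT 60: heading 214 -> 274
PD: pen down
FD 11.4: (-5.405,17.214) -> (-4.61,5.841) [heading=274, draw]
PD: pen down
RT 30: heading 274 -> 244
FD 5.9: (-4.61,5.841) -> (-7.197,0.538) [heading=244, draw]
LT 90: heading 244 -> 334
FD 15: (-7.197,0.538) -> (6.285,-6.037) [heading=334, draw]
Final: pos=(6.285,-6.037), heading=334, 7 segment(s) drawn

Segment endpoints: x in {-26.1, -16.8, -16.1, -9, -7.197, -5.405, -4.61, 6.285}, y in {-6.037, 0.538, 5.841, 10, 10, 10, 17.214}
xmin=-26.1, ymin=-6.037, xmax=6.285, ymax=17.214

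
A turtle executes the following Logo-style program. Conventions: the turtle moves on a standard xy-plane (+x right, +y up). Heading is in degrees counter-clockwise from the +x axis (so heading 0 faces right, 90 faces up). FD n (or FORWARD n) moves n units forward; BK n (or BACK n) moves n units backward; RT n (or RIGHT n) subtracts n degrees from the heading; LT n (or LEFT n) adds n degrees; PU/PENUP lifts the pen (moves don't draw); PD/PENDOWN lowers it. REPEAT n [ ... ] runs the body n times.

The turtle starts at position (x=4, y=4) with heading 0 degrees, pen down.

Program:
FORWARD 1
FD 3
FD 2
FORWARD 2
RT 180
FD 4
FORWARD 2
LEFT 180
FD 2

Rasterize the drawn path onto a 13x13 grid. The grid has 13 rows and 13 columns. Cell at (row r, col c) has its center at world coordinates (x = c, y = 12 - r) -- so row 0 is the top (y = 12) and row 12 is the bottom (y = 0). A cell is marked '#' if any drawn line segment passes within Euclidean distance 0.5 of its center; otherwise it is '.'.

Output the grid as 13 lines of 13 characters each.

Answer: .............
.............
.............
.............
.............
.............
.............
.............
....#########
.............
.............
.............
.............

Derivation:
Segment 0: (4,4) -> (5,4)
Segment 1: (5,4) -> (8,4)
Segment 2: (8,4) -> (10,4)
Segment 3: (10,4) -> (12,4)
Segment 4: (12,4) -> (8,4)
Segment 5: (8,4) -> (6,4)
Segment 6: (6,4) -> (8,4)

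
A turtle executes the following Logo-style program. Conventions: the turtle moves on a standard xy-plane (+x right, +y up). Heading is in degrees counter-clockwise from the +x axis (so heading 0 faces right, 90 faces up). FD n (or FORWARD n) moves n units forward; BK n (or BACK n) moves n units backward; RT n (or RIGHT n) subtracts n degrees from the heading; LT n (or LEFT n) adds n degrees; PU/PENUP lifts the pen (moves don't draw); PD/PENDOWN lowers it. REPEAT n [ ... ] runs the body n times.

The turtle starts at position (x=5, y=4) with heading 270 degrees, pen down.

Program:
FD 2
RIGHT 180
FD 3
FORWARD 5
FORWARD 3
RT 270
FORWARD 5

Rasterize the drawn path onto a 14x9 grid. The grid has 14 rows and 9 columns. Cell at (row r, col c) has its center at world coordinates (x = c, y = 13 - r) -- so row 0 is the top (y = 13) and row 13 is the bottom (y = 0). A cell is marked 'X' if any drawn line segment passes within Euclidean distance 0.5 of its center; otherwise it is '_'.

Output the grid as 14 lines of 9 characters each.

Segment 0: (5,4) -> (5,2)
Segment 1: (5,2) -> (5,5)
Segment 2: (5,5) -> (5,10)
Segment 3: (5,10) -> (5,13)
Segment 4: (5,13) -> (0,13)

Answer: XXXXXX___
_____X___
_____X___
_____X___
_____X___
_____X___
_____X___
_____X___
_____X___
_____X___
_____X___
_____X___
_________
_________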